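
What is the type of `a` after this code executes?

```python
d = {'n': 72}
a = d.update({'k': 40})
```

dict.update() returns None

NoneType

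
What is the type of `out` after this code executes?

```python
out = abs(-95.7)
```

abs() of float returns float

float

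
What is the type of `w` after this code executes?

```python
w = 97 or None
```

'or' returns first truthy value (97, int)

int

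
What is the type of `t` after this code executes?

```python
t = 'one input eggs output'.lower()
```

str.lower() returns str

str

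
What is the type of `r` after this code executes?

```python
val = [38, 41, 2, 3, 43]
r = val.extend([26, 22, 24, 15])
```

list.extend() returns None

NoneType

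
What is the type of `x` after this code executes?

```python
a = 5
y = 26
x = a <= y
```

Comparison operators return bool

bool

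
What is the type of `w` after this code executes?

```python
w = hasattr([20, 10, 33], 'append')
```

hasattr() returns bool

bool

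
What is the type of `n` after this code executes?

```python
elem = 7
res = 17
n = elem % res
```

int % int returns int (7 % 17 = 7)

int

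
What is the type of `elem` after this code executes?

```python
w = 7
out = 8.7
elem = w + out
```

int + float returns float (7 + 8.7 = 15.7)

float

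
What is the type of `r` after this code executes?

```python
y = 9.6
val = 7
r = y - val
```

float - int returns float (9.6 - 7 = 2.6)

float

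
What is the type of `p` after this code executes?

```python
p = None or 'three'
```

'or' with None returns the other value ('three', str)

str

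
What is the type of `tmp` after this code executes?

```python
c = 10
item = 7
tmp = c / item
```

int / int always returns float in Python 3 (10 / 7 = 1.42857)

float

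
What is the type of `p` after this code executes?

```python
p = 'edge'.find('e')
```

str.find() returns int (index, or -1)

int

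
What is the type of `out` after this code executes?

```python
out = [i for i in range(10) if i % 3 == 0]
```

A list comprehension [...] produces a list

list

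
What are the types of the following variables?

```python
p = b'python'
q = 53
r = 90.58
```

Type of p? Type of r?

p is bytes; r is float

bytes, float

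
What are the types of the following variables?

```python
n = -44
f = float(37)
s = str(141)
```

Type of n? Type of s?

n is int; s is str

int, str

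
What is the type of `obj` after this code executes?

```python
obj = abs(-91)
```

abs() of int returns int

int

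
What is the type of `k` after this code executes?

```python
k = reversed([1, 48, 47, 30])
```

reversed() on a list returns a list_reverseiterator

list_reverseiterator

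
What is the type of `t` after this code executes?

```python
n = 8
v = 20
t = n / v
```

int / int always returns float in Python 3 (8 / 20 = 0.4)

float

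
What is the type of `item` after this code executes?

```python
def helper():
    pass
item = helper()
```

A function with no return statement returns None

NoneType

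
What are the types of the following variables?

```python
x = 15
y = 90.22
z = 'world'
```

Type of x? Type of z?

x is int; z is str

int, str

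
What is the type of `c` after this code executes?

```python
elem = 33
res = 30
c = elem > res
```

Comparison operators return bool

bool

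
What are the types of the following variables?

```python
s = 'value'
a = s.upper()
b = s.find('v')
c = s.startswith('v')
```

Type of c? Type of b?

str.startswith() returns bool; str.find() returns int

bool, int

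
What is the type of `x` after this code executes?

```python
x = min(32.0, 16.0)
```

min() of floats returns float

float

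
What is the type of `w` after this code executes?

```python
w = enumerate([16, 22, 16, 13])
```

enumerate() returns an enumerate iterator object

enumerate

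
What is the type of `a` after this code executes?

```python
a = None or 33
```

'or' with None returns the other value (33, int)

int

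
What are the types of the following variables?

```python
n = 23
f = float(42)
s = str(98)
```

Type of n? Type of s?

n is int; s is str

int, str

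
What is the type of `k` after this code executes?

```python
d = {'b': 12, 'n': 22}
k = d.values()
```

.values() returns a dict_values view object

dict_values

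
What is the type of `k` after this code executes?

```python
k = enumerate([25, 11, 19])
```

enumerate() returns an enumerate iterator object

enumerate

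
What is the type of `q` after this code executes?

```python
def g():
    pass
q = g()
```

A function with no return statement returns None

NoneType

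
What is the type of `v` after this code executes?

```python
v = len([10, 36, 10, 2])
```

len() always returns int

int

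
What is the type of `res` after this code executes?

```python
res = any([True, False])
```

any() returns bool

bool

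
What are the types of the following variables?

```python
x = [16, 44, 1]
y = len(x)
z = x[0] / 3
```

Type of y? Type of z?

len() returns int; int / int returns float

int, float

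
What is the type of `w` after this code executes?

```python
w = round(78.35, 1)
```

round() with ndigits arg returns float

float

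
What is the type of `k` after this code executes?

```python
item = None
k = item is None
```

'is' comparison returns bool

bool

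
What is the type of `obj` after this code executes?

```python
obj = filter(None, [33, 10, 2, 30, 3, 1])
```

filter() returns a filter iterator object

filter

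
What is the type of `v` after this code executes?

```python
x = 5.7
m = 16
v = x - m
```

float - int returns float (5.7 - 16 = -10.3)

float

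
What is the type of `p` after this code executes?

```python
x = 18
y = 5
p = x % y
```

int % int returns int (18 % 5 = 3)

int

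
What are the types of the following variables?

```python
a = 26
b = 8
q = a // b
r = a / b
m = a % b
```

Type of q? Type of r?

int // int returns int; int / int returns float

int, float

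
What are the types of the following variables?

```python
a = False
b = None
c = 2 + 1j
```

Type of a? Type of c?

a is bool; c is complex

bool, complex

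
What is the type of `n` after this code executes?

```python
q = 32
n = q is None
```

'is' comparison returns bool

bool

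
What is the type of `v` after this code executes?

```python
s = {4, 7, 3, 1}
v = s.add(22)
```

set.add() returns None (mutates in place)

NoneType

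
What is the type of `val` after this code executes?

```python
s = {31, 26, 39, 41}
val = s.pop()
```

Popping from a set of ints returns int

int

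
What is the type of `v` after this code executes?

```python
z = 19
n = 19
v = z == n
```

Equality comparison returns bool

bool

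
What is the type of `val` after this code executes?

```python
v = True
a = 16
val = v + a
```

bool + int returns int (True is 1, so 1 + 16 = 17)

int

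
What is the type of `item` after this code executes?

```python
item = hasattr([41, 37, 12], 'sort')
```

hasattr() returns bool

bool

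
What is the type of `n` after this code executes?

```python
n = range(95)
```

range() returns a range object

range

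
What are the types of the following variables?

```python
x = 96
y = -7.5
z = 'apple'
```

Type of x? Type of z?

x is int; z is str

int, str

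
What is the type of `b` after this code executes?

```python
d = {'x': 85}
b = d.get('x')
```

dict.get() returns the value (int) when key is found

int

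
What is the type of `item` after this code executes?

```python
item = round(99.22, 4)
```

round() with ndigits arg returns float

float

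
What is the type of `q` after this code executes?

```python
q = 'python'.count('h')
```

str.count() returns int

int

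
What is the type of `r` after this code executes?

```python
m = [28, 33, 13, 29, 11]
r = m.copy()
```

list.copy() returns list

list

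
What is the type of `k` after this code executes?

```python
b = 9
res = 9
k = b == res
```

Equality comparison returns bool

bool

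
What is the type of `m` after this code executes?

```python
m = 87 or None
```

'or' returns first truthy value (87, int)

int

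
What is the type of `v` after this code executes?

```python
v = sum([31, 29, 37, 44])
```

sum() of ints returns int

int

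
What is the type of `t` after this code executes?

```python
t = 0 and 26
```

'and' returns the first falsy value (0, which is int)

int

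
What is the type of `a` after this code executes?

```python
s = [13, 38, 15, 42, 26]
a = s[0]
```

Indexing a list of ints returns int (s[0] = 13)

int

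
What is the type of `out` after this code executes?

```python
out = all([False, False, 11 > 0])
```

all() returns bool

bool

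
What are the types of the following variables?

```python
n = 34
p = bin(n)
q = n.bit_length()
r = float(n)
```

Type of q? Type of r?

int.bit_length() returns int; float() returns float

int, float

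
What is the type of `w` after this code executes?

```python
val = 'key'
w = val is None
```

'is' comparison returns bool

bool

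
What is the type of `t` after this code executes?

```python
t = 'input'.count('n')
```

str.count() returns int

int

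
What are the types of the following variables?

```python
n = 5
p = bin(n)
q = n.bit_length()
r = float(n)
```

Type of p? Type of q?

bin() returns str; int.bit_length() returns int

str, int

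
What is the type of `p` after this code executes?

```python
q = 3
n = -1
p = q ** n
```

int ** negative int returns float

float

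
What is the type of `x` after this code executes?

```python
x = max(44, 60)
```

max() of ints returns int

int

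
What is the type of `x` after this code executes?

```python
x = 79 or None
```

'or' returns first truthy value (79, int)

int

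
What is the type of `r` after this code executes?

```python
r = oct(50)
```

oct() returns str representation

str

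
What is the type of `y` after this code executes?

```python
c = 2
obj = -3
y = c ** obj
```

int ** negative int returns float

float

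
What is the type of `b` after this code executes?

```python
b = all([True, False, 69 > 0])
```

all() returns bool

bool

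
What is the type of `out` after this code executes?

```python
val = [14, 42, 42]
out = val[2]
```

Indexing a list of ints returns int (val[2] = 42)

int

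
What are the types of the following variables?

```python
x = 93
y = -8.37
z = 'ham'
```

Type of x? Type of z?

x is int; z is str

int, str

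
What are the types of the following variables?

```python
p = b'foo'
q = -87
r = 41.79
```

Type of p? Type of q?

p is bytes; q is int

bytes, int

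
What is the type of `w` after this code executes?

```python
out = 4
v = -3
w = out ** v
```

int ** negative int returns float

float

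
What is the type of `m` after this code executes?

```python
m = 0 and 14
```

'and' returns the first falsy value (0, which is int)

int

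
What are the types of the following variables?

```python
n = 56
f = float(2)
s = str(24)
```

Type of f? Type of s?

f is float; s is str

float, str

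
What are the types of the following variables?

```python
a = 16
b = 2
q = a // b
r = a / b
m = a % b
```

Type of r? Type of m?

int / int returns float; int % int returns int

float, int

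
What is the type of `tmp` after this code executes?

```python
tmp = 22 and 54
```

'and' returns the last value when all truthy (54, which is int)

int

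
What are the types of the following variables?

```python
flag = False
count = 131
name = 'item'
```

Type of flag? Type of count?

flag is bool; count is int

bool, int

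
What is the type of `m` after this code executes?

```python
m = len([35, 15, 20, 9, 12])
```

len() always returns int

int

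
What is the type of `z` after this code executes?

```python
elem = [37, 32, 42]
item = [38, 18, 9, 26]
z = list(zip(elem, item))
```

list(zip(...)) returns a list of tuples

list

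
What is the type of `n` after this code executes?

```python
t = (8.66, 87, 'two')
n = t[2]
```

Index 2 of tuple is 'two' which is str

str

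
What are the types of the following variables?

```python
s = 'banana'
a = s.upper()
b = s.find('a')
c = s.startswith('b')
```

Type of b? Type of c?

str.find() returns int; str.startswith() returns bool

int, bool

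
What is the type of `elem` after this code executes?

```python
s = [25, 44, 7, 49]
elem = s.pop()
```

list.pop() returns the popped element (int here)

int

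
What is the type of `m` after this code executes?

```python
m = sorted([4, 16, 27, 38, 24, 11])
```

sorted() always returns list

list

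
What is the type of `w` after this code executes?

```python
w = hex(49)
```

hex() returns str representation

str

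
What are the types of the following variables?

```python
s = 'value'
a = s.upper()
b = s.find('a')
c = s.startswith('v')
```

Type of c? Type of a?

str.startswith() returns bool; str.upper() returns str

bool, str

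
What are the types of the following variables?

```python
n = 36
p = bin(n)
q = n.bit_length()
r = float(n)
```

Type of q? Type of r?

int.bit_length() returns int; float() returns float

int, float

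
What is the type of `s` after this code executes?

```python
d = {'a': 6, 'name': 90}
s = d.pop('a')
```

dict.pop() returns the value (int)

int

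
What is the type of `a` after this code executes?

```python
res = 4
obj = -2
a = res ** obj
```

int ** negative int returns float

float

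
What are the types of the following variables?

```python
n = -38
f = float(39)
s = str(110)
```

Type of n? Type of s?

n is int; s is str

int, str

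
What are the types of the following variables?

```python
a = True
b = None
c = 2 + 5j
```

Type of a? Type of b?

a is bool; b is NoneType

bool, NoneType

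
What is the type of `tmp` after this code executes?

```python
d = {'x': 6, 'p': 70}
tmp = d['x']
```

Accessing dict[str, int] with key 'x' returns int value 6

int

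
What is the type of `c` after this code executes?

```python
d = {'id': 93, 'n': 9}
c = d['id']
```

Accessing dict[str, int] with key 'id' returns int value 93

int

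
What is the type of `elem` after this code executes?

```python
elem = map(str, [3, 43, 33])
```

map() returns a map iterator object

map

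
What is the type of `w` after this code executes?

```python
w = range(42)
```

range() returns a range object

range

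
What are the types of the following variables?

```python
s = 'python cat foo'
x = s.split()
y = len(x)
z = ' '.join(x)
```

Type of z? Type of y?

str.join() returns str; len() returns int

str, int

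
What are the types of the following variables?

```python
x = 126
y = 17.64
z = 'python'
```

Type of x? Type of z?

x is int; z is str

int, str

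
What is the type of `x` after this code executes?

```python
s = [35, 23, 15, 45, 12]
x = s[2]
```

Indexing a list of ints returns int (s[2] = 15)

int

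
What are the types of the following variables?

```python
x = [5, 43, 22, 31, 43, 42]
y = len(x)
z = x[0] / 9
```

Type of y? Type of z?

len() returns int; int / int returns float

int, float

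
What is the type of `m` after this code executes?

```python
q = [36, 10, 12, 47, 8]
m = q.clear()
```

list.clear() returns None

NoneType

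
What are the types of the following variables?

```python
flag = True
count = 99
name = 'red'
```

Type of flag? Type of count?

flag is bool; count is int

bool, int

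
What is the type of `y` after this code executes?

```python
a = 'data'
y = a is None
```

'is' comparison returns bool

bool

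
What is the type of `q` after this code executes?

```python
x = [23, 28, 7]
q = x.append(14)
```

list.append() returns None (mutates in place)

NoneType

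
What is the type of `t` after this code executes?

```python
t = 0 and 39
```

'and' returns the first falsy value (0, which is int)

int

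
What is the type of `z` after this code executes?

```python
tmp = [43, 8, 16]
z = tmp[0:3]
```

Slicing a list always returns a list

list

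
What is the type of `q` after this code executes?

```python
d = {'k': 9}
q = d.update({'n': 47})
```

dict.update() returns None

NoneType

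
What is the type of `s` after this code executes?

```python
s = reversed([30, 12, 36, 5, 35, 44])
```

reversed() on a list returns a list_reverseiterator

list_reverseiterator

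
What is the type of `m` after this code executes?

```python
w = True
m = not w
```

'not' always returns bool

bool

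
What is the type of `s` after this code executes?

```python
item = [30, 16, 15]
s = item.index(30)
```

list.index() returns int

int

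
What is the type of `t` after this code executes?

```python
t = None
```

None has type NoneType

NoneType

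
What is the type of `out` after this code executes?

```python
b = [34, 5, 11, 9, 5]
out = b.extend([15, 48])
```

list.extend() returns None

NoneType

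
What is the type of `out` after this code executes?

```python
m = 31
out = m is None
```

'is' comparison returns bool

bool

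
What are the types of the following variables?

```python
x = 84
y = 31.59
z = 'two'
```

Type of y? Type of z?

y is float; z is str

float, str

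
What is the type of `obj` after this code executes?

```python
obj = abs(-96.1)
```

abs() of float returns float

float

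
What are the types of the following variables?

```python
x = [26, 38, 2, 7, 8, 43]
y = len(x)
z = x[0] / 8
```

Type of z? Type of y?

int / int returns float; len() returns int

float, int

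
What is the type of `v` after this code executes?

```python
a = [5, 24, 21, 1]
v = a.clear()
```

list.clear() returns None

NoneType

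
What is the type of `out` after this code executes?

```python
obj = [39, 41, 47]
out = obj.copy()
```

list.copy() returns list

list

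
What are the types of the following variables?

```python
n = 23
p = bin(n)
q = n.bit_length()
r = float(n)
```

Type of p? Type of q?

bin() returns str; int.bit_length() returns int

str, int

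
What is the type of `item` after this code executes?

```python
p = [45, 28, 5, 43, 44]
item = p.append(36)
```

list.append() returns None (mutates in place)

NoneType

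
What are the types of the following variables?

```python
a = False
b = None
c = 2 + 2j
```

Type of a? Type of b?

a is bool; b is NoneType

bool, NoneType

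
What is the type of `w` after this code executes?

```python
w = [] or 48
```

'or' returns first truthy value (48, which is int)

int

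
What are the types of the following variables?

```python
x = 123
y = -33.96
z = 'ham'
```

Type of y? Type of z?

y is float; z is str

float, str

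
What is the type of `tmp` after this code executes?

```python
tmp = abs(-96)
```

abs() of int returns int

int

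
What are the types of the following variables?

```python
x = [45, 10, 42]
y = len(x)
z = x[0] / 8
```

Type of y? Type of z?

len() returns int; int / int returns float

int, float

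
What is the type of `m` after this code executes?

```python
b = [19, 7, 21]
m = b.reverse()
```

list.reverse() returns None

NoneType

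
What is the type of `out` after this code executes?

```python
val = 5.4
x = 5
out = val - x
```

float - int returns float (5.4 - 5 = 0.4)

float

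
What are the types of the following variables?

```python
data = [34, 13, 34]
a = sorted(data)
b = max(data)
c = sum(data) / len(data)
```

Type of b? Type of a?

max of ints returns int; sorted() returns list

int, list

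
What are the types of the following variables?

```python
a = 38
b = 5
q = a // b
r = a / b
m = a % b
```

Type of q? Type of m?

int // int returns int; int % int returns int

int, int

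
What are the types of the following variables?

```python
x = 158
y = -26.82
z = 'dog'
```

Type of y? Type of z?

y is float; z is str

float, str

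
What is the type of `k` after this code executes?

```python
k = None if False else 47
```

Ternary: condition is False, else branch (47) taken → int

int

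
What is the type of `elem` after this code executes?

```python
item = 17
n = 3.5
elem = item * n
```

int * float returns float (17 * 3.5 = 59.5)

float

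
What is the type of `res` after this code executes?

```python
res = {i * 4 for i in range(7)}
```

A set comprehension {expr for x in iterable} produces a set

set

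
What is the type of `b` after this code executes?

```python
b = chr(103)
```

chr() returns str (single character)

str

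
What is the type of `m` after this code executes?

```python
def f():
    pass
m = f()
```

A function with no return statement returns None

NoneType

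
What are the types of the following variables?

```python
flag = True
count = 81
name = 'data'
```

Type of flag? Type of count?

flag is bool; count is int

bool, int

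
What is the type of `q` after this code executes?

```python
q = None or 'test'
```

'or' with None returns the other value ('test', str)

str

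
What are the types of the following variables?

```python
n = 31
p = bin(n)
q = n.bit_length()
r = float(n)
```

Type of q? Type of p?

int.bit_length() returns int; bin() returns str

int, str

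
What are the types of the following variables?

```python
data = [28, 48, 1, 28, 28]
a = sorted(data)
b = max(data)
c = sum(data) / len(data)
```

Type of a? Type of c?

sorted() returns list; int / int returns float

list, float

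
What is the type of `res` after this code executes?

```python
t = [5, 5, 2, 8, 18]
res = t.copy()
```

list.copy() returns list

list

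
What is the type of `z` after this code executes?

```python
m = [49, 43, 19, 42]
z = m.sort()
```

list.sort() returns None (sorts in place)

NoneType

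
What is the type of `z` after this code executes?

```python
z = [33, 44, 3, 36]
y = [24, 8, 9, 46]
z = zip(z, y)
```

zip() returns a zip iterator object

zip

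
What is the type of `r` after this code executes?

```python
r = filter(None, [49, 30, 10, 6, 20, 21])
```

filter() returns a filter iterator object

filter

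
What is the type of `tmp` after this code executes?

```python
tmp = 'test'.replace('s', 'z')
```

str.replace() returns str

str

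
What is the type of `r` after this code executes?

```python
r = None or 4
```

'or' with None returns the other value (4, int)

int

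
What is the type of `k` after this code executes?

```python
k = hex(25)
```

hex() returns str representation

str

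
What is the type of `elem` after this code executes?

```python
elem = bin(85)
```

bin() returns str representation

str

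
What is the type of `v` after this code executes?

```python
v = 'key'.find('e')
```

str.find() returns int (index, or -1)

int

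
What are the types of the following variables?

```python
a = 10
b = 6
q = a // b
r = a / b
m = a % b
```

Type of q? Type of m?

int // int returns int; int % int returns int

int, int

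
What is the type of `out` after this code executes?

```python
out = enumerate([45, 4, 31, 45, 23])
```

enumerate() returns an enumerate iterator object

enumerate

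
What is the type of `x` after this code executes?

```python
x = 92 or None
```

'or' returns first truthy value (92, int)

int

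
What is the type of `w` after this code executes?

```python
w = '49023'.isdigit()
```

str.isdigit() returns bool

bool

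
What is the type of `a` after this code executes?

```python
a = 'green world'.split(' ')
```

str.split() returns list

list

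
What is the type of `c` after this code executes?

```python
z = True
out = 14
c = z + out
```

bool + int returns int (True is 1, so 1 + 14 = 15)

int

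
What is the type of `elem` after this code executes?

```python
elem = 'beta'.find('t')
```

str.find() returns int (index, or -1)

int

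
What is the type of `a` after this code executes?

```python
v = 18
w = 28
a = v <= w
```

Comparison operators return bool

bool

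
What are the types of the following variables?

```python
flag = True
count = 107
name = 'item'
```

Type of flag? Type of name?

flag is bool; name is str

bool, str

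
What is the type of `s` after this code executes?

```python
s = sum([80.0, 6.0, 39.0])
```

sum() of floats returns float

float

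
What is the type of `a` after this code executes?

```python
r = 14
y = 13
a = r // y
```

int // int returns int (14 // 13 = 1)

int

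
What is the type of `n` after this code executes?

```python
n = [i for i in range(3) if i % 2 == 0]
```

A list comprehension [...] produces a list

list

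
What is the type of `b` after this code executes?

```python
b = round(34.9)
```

round() with no ndigits arg returns int

int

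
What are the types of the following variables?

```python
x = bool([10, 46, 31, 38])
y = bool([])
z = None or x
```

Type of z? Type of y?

None or <bool> returns the bool; bool() returns bool

bool, bool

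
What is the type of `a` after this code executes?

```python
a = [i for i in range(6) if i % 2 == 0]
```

A list comprehension [...] produces a list

list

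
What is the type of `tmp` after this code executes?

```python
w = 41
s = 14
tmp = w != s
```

Comparison operators return bool

bool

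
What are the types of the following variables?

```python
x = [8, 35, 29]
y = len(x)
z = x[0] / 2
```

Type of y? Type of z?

len() returns int; int / int returns float

int, float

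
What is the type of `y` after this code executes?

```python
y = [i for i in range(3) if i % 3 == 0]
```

A list comprehension [...] produces a list

list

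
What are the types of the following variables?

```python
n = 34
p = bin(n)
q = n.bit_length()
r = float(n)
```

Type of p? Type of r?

bin() returns str; float() returns float

str, float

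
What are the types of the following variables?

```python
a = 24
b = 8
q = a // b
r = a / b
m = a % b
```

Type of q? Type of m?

int // int returns int; int % int returns int

int, int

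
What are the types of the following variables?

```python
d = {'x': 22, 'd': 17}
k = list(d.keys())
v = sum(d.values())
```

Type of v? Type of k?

sum of int values returns int; list(...) returns list

int, list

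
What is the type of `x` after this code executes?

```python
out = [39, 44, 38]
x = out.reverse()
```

list.reverse() returns None

NoneType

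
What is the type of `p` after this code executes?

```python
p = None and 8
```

'and' returns first falsy value (None)

NoneType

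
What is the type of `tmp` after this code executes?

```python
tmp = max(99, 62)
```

max() of ints returns int

int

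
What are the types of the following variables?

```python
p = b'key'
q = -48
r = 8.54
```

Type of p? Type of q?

p is bytes; q is int

bytes, int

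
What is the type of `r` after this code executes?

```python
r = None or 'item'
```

'or' with None returns the other value ('item', str)

str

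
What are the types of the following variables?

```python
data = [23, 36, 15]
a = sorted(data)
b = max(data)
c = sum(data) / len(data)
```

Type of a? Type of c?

sorted() returns list; int / int returns float

list, float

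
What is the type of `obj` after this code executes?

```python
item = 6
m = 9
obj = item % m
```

int % int returns int (6 % 9 = 6)

int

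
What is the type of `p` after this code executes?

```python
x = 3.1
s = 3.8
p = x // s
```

float // float returns float (floor division preserves float type)

float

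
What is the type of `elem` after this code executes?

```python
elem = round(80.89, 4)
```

round() with ndigits arg returns float

float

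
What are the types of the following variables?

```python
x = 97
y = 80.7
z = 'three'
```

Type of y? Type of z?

y is float; z is str

float, str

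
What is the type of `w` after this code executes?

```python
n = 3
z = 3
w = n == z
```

Equality comparison returns bool

bool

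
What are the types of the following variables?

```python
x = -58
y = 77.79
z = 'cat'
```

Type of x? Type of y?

x is int; y is float

int, float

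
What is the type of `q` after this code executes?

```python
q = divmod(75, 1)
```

divmod() returns a tuple (quotient, remainder)

tuple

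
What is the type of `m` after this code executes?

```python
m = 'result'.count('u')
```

str.count() returns int

int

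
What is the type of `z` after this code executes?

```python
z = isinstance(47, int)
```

isinstance() returns bool

bool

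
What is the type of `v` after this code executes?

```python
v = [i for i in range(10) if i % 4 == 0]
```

A list comprehension [...] produces a list

list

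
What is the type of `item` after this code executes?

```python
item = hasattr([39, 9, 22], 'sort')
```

hasattr() returns bool

bool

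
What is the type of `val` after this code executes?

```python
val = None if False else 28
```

Ternary: condition is False, else branch (28) taken → int

int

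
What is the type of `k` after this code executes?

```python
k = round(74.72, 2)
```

round() with ndigits arg returns float

float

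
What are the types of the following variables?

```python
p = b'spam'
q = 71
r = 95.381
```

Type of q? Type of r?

q is int; r is float

int, float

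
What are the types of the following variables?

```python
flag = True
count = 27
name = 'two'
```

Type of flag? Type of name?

flag is bool; name is str

bool, str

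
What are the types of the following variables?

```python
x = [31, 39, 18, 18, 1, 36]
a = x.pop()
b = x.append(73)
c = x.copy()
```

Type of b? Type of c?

list.append() returns None; list.copy() returns list

NoneType, list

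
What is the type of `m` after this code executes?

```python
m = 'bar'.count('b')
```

str.count() returns int

int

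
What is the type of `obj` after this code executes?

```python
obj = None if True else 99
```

Ternary: condition is True, if branch (None) taken → NoneType

NoneType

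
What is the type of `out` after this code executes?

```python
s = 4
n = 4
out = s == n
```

Equality comparison returns bool

bool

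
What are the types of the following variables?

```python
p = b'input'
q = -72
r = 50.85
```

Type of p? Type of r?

p is bytes; r is float

bytes, float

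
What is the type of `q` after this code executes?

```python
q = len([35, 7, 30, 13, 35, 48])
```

len() always returns int

int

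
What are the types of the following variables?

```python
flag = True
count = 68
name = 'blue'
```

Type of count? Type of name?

count is int; name is str

int, str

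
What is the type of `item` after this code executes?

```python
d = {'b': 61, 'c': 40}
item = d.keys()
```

.keys() returns a dict_keys view object

dict_keys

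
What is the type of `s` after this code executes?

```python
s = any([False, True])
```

any() returns bool

bool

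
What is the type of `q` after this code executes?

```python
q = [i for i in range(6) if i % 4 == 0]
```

A list comprehension [...] produces a list

list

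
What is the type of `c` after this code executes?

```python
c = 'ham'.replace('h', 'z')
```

str.replace() returns str

str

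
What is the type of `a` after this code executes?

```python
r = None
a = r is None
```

'is' comparison returns bool

bool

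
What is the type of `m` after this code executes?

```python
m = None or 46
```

'or' with None returns the other value (46, int)

int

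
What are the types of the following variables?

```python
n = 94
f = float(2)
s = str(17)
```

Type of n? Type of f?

n is int; f is float

int, float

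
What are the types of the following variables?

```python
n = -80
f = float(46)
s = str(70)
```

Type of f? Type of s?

f is float; s is str

float, str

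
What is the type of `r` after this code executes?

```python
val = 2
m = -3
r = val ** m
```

int ** negative int returns float

float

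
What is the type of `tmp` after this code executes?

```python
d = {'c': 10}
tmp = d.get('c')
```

dict.get() returns the value (int) when key is found

int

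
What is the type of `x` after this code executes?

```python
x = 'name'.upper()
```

str.upper() returns str

str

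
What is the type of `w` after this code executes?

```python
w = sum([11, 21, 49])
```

sum() of ints returns int

int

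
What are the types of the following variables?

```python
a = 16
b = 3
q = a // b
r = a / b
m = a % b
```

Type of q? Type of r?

int // int returns int; int / int returns float

int, float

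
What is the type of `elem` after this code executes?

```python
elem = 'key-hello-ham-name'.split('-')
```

str.split() returns list

list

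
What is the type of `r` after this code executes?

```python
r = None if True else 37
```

Ternary: condition is True, if branch (None) taken → NoneType

NoneType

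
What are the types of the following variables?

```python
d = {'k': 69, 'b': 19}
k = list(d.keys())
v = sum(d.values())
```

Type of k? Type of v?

list(...) returns list; sum of int values returns int

list, int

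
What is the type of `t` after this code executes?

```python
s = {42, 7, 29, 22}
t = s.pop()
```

Popping from a set of ints returns int

int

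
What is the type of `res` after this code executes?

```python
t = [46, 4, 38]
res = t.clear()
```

list.clear() returns None

NoneType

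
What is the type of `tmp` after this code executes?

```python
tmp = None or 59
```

'or' with None returns the other value (59, int)

int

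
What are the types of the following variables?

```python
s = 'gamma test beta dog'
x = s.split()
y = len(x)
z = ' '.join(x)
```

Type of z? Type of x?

str.join() returns str; str.split() returns list

str, list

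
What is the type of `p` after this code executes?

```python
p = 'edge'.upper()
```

str.upper() returns str

str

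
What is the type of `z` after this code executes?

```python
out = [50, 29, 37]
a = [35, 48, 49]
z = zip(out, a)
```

zip() returns a zip iterator object

zip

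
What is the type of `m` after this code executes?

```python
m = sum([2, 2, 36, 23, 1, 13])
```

sum() of ints returns int

int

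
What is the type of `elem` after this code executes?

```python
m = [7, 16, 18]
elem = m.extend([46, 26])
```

list.extend() returns None

NoneType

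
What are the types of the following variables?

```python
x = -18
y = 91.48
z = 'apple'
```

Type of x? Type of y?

x is int; y is float

int, float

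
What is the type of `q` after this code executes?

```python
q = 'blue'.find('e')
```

str.find() returns int (index, or -1)

int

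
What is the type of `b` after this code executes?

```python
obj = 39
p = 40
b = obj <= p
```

Comparison operators return bool

bool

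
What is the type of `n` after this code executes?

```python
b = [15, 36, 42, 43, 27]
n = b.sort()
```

list.sort() returns None (sorts in place)

NoneType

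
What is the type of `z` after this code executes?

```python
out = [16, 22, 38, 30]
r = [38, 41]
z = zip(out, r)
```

zip() returns a zip iterator object

zip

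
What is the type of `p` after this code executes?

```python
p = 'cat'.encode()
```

str.encode() returns bytes

bytes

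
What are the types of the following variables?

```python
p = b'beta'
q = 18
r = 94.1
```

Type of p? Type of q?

p is bytes; q is int

bytes, int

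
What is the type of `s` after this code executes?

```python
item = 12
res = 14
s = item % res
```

int % int returns int (12 % 14 = 12)

int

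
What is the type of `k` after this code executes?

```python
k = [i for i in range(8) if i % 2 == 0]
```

A list comprehension [...] produces a list

list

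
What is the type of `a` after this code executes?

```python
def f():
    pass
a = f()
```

A function with no return statement returns None

NoneType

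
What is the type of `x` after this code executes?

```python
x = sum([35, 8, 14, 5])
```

sum() of ints returns int

int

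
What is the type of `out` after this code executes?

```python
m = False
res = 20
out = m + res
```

bool + int returns int (False is 0, so 0 + 20 = 20)

int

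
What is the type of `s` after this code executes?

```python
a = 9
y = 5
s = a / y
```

int / int always returns float in Python 3 (9 / 5 = 1.8)

float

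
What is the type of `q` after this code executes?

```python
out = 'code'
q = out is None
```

'is' comparison returns bool

bool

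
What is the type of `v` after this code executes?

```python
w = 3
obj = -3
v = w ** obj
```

int ** negative int returns float

float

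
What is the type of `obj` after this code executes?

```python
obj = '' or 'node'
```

'or' returns first truthy value ('node', which is str)

str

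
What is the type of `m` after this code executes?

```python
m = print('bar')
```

print() returns None

NoneType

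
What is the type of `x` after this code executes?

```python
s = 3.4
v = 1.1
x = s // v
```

float // float returns float (floor division preserves float type)

float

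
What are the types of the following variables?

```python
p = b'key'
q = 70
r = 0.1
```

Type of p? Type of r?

p is bytes; r is float

bytes, float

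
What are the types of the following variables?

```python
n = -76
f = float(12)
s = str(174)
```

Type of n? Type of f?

n is int; f is float

int, float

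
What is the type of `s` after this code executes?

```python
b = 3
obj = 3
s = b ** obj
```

int ** positive int returns int (3 ** 3 = 27)

int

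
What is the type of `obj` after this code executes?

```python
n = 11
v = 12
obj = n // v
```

int // int returns int (11 // 12 = 0)

int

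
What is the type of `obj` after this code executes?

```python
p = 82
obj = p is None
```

'is' comparison returns bool

bool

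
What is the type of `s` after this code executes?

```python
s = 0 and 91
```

'and' returns the first falsy value (0, which is int)

int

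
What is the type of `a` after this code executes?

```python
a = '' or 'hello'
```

'or' returns first truthy value ('hello', which is str)

str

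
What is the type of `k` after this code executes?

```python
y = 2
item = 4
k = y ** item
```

int ** positive int returns int (2 ** 4 = 16)

int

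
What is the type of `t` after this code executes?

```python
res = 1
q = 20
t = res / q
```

int / int always returns float in Python 3 (1 / 20 = 0.05)

float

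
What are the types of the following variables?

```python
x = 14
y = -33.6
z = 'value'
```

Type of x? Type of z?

x is int; z is str

int, str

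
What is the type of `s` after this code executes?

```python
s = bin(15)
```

bin() returns str representation

str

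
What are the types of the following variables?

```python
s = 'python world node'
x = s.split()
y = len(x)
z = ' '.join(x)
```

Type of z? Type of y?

str.join() returns str; len() returns int

str, int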